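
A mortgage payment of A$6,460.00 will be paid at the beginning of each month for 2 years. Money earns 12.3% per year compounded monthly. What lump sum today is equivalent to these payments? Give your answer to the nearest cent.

This is an annuity due: 24 payments of A$6,460.00 at the beginning of each month.
Periodic rate r = 0.123/12 per month; n is counted in months.
PV = PMT × [(1 − (1+r)^−n)/r] × (1+r) = 6,460 × [1 − (1+r)^−24] / r × (1+r) = A$138,227.17

A$138,227.17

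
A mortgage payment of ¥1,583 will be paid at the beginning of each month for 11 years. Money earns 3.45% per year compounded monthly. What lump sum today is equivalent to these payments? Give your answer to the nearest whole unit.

¥174,174

This is an annuity due: 132 payments of ¥1,583 at the beginning of each month.
Periodic rate r = 0.0345/12 per month; n is counted in months.
PV = PMT × [(1 − (1+r)^−n)/r] × (1+r) = 1,583 × [1 − (1+r)^−132] / r × (1+r) = ¥174,174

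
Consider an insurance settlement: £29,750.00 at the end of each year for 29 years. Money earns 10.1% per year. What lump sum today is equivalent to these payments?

This is an ordinary annuity: 29 payments of £29,750.00 at the end of each year.
Periodic rate r = 0.101 per year.
PV = PMT × [(1 − (1+r)^−n)/r] = 29,750 × [1 − (1+r)^−29] / r = £276,468.84

£276,468.84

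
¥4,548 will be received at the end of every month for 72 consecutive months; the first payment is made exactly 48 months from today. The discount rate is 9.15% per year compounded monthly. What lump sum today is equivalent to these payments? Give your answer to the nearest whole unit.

¥175,829

Ordinary annuity of 72 payments, first payment at period 48.
Periodic rate r = 0.0915/12 per month; n is counted in months.
The ordinary-annuity PV formula values the stream one period before the first payment (period 47); discount that back 47 periods:
PV₀ = 4,548 × [1 − (1+r)^−72] / r × (1+r)^−47 = ¥175,829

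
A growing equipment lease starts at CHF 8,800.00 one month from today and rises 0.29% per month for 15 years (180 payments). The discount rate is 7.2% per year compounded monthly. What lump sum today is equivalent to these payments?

Periodic rate r = 0.072/12 per month; n is counted in months.
Growing ordinary annuity: PV = PMT₁ × [1 − ((1+g)/(1+r))^n] / (r − g) = 8,800 × [1 − ((1+0.0029)/(1+r))^180] / (r − 0.0029) = CHF 1,209,945.97.

CHF 1,209,945.97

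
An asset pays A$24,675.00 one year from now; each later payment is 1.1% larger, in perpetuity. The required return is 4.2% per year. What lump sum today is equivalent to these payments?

A$795,967.74

Periodic rate r = 0.042 per year.
Growing perpetuity (Gordon): PV = PMT₁ / (r − g) = 24,675 / (r − 0.011) = A$795,967.74.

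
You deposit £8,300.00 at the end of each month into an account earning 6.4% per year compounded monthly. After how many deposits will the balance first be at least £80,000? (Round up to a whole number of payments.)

10 payments

Periodic rate r = 0.064/12 per month; n is counted in months.
Ordinary annuity FV: 80,000 = 8,300 × [((1+r)^n − 1)/r].
(1+r)^n = 1 + 80,000 × r / 8,300, so n = ln(1 + 80,000·r/8,300) / ln(1+r) = 9.42.
Round up to a whole number of payments: n = 10.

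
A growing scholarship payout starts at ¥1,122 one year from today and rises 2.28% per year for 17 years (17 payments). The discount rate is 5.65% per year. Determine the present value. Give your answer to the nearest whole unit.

Periodic rate r = 0.0565 per year.
Growing ordinary annuity: PV = PMT₁ × [1 − ((1+g)/(1+r))^n] / (r − g) = 1,122 × [1 − ((1+0.0228)/(1+r))^17] / (r − 0.0228) = ¥14,106.

¥14,106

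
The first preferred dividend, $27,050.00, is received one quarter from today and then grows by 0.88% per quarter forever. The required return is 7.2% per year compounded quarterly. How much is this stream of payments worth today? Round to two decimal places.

Periodic rate r = 0.072/4 per quarter.
Growing perpetuity (Gordon): PV = PMT₁ / (r − g) = 27,050 / (r − 0.0088) = $2,940,217.39.

$2,940,217.39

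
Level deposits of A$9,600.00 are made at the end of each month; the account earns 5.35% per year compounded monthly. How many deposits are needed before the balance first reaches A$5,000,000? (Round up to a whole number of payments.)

Periodic rate r = 0.0535/12 per month; n is counted in months.
Ordinary annuity FV: 5,000,000 = 9,600 × [((1+r)^n − 1)/r].
(1+r)^n = 1 + 5,000,000 × r / 9,600, so n = ln(1 + 5,000,000·r/9,600) / ln(1+r) = 269.89.
Round up to a whole number of payments: n = 270.

270 payments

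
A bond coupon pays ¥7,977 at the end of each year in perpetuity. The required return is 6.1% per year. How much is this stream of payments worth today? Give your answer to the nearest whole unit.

¥130,770

Periodic rate r = 0.061 per year.
Level perpetuity: PV = PMT / r = 7,977 / (0.061) = ¥130,770.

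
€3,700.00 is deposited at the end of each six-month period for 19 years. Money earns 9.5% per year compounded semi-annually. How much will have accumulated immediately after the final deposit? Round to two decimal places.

€376,424.70

This is an ordinary annuity: 38 deposits of €3,700.00 at the end of each six-month period.
Periodic rate r = 0.095/2 per half-year; n is counted in half-years.
FV = PMT × [((1+r)^n − 1)/r] = 3,700 × [(1+r)^38 − 1] / r = €376,424.70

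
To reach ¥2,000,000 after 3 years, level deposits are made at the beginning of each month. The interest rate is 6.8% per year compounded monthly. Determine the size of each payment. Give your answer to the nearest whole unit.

¥49,955

Level annuity due; solve FV = PMT × [((1+r)^n − 1)/r] × (1+r) for PMT.
Periodic rate r = 0.068/12 per month; n is counted in months.
With n = 36: PMT = 2,000,000 / ([((1+r)^n − 1)/r] × (1+r)) = ¥49,955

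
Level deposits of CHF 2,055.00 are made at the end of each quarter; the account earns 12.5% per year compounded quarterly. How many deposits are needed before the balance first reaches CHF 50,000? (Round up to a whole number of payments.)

19 payments

Periodic rate r = 0.125/4 per quarter; n is counted in quarters.
Ordinary annuity FV: 50,000 = 2,055 × [((1+r)^n − 1)/r].
(1+r)^n = 1 + 50,000 × r / 2,055, so n = ln(1 + 50,000·r/2,055) / ln(1+r) = 18.38.
Round up to a whole number of payments: n = 19.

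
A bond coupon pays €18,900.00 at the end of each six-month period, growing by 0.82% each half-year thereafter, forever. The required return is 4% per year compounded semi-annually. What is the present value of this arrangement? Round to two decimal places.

Periodic rate r = 0.04/2 per half-year.
Growing perpetuity (Gordon): PV = PMT₁ / (r − g) = 18,900 / (r − 0.0082) = €1,601,694.92.

€1,601,694.92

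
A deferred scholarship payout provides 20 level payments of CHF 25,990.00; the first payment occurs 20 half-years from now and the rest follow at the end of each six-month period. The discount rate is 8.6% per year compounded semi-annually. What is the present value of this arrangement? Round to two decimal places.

CHF 154,586.65

Ordinary annuity of 20 payments, first payment at period 20.
Periodic rate r = 0.086/2 per half-year; n is counted in half-years.
The ordinary-annuity PV formula values the stream one period before the first payment (period 19); discount that back 19 periods:
PV₀ = 25,990 × [1 − (1+r)^−20] / r × (1+r)^−19 = CHF 154,586.65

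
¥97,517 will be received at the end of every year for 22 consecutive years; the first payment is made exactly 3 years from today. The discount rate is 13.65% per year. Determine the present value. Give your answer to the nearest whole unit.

¥519,972

Ordinary annuity of 22 payments, first payment at period 3.
Periodic rate r = 0.1365 per year.
The ordinary-annuity PV formula values the stream one period before the first payment (period 2); discount that back 2 periods:
PV₀ = 97,517 × [1 − (1+r)^−22] / r × (1+r)^−2 = ¥519,972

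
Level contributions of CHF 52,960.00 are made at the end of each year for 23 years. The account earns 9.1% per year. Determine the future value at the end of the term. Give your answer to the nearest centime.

CHF 3,731,979.33

This is an ordinary annuity: 23 deposits of CHF 52,960.00 at the end of each year.
Periodic rate r = 0.091 per year.
FV = PMT × [((1+r)^n − 1)/r] = 52,960 × [(1+r)^23 − 1] / r = CHF 3,731,979.33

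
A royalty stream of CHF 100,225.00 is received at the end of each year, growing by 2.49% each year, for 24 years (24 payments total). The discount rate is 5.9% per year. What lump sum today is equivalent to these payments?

CHF 1,599,243.11

Periodic rate r = 0.059 per year.
Growing ordinary annuity: PV = PMT₁ × [1 − ((1+g)/(1+r))^n] / (r − g) = 100,225 × [1 − ((1+0.0249)/(1+r))^24] / (r − 0.0249) = CHF 1,599,243.11.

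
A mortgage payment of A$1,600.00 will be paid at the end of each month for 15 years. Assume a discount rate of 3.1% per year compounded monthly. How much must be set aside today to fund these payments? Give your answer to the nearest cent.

A$230,082.99

This is an ordinary annuity: 180 payments of A$1,600.00 at the end of each month.
Periodic rate r = 0.031/12 per month; n is counted in months.
PV = PMT × [(1 − (1+r)^−n)/r] = 1,600 × [1 − (1+r)^−180] / r = A$230,082.99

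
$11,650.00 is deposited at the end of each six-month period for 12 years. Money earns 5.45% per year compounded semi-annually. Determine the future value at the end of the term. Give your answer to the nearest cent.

This is an ordinary annuity: 24 deposits of $11,650.00 at the end of each six-month period.
Periodic rate r = 0.0545/2 per half-year; n is counted in half-years.
FV = PMT × [((1+r)^n − 1)/r] = 11,650 × [(1+r)^24 − 1] / r = $387,532.25

$387,532.25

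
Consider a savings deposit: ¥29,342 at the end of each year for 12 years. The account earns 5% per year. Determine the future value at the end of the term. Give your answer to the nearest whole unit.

¥467,040

This is an ordinary annuity: 12 deposits of ¥29,342 at the end of each year.
Periodic rate r = 0.05 per year.
FV = PMT × [((1+r)^n − 1)/r] = 29,342 × [(1+r)^12 − 1] / r = ¥467,040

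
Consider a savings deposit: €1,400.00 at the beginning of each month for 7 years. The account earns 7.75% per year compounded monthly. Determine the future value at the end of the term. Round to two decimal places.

This is an annuity due: 84 deposits of €1,400.00 at the beginning of each month.
Periodic rate r = 0.0775/12 per month; n is counted in months.
FV = PMT × [((1+r)^n − 1)/r] × (1+r) = 1,400 × [(1+r)^84 − 1] / r × (1+r) = €156,497.25

€156,497.25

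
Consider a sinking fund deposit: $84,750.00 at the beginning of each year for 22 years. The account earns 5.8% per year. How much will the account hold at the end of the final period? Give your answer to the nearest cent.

This is an annuity due: 22 deposits of $84,750.00 at the beginning of each year.
Periodic rate r = 0.058 per year.
FV = PMT × [((1+r)^n − 1)/r] × (1+r) = 84,750 × [(1+r)^22 − 1] / r × (1+r) = $3,798,235.32

$3,798,235.32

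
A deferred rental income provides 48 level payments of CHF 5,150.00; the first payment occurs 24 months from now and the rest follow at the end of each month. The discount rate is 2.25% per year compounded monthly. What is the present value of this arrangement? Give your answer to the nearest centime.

Ordinary annuity of 48 payments, first payment at period 24.
Periodic rate r = 0.0225/12 per month; n is counted in months.
The ordinary-annuity PV formula values the stream one period before the first payment (period 23); discount that back 23 periods:
PV₀ = 5,150 × [1 − (1+r)^−48] / r × (1+r)^−23 = CHF 226,230.71

CHF 226,230.71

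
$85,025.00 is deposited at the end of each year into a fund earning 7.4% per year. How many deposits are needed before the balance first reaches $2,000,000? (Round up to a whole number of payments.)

Periodic rate r = 0.074 per year.
Ordinary annuity FV: 2,000,000 = 85,025 × [((1+r)^n − 1)/r].
(1+r)^n = 1 + 2,000,000 × r / 85,025, so n = ln(1 + 2,000,000·r/85,025) / ln(1+r) = 14.12.
Round up to a whole number of payments: n = 15.

15 payments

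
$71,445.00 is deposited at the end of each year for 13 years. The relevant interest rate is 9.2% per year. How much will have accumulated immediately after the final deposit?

This is an ordinary annuity: 13 deposits of $71,445.00 at the end of each year.
Periodic rate r = 0.092 per year.
FV = PMT × [((1+r)^n − 1)/r] = 71,445 × [(1+r)^13 − 1] / r = $1,661,674.36

$1,661,674.36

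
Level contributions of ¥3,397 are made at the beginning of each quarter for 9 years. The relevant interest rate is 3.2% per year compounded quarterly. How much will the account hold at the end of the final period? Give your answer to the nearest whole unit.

This is an annuity due: 36 deposits of ¥3,397 at the beginning of each quarter.
Periodic rate r = 0.032/4 per quarter; n is counted in quarters.
FV = PMT × [((1+r)^n − 1)/r] × (1+r) = 3,397 × [(1+r)^36 − 1] / r × (1+r) = ¥142,202

¥142,202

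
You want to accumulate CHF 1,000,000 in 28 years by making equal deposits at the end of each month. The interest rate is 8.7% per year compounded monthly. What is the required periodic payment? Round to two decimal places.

CHF 702.03

Level ordinary annuity; solve FV = PMT × [((1+r)^n − 1)/r] for PMT.
Periodic rate r = 0.087/12 per month; n is counted in months.
With n = 336: PMT = 1,000,000 / ([((1+r)^n − 1)/r]) = CHF 702.03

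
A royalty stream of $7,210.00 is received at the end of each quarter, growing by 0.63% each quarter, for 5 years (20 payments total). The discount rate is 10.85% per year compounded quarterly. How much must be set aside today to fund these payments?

$116,374.20

Periodic rate r = 0.1085/4 per quarter; n is counted in quarters.
Growing ordinary annuity: PV = PMT₁ × [1 − ((1+g)/(1+r))^n] / (r − g) = 7,210 × [1 − ((1+0.0063)/(1+r))^20] / (r − 0.0063) = $116,374.20.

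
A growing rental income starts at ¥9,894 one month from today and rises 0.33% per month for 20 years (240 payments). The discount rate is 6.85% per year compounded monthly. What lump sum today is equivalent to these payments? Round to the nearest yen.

Periodic rate r = 0.0685/12 per month; n is counted in months.
Growing ordinary annuity: PV = PMT₁ × [1 − ((1+g)/(1+r))^n] / (r − g) = 9,894 × [1 − ((1+0.0033)/(1+r))^240] / (r − 0.0033) = ¥1,797,456.

¥1,797,456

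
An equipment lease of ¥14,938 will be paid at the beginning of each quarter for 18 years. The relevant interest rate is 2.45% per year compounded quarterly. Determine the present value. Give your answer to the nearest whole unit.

¥872,916

This is an annuity due: 72 payments of ¥14,938 at the beginning of each quarter.
Periodic rate r = 0.0245/4 per quarter; n is counted in quarters.
PV = PMT × [(1 − (1+r)^−n)/r] × (1+r) = 14,938 × [1 − (1+r)^−72] / r × (1+r) = ¥872,916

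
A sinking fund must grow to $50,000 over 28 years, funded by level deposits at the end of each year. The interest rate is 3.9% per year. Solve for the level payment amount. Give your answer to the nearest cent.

Level ordinary annuity; solve FV = PMT × [((1+r)^n − 1)/r] for PMT.
Periodic rate r = 0.039 per year.
With n = 28: PMT = 50,000 / ([((1+r)^n − 1)/r]) = $1,016.15

$1,016.15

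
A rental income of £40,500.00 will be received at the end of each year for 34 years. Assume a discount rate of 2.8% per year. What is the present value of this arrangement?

This is an ordinary annuity: 34 payments of £40,500.00 at the end of each year.
Periodic rate r = 0.028 per year.
PV = PMT × [(1 − (1+r)^−n)/r] = 40,500 × [1 − (1+r)^−34] / r = £880,800.32

£880,800.32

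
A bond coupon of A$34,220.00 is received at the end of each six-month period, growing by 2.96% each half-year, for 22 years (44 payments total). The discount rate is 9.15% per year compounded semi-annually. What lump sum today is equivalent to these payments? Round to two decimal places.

A$1,050,577.29

Periodic rate r = 0.0915/2 per half-year; n is counted in half-years.
Growing ordinary annuity: PV = PMT₁ × [1 − ((1+g)/(1+r))^n] / (r − g) = 34,220 × [1 − ((1+0.0296)/(1+r))^44] / (r − 0.0296) = A$1,050,577.29.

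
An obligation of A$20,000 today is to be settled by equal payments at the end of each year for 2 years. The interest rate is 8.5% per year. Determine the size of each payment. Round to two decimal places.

A$11,292.33

Level ordinary annuity; solve PV = PMT × [(1 − (1+r)^−n)/r] for PMT.
Periodic rate r = 0.085 per year.
With n = 2: PMT = 20,000 / ([(1 − (1+r)^−n)/r]) = A$11,292.33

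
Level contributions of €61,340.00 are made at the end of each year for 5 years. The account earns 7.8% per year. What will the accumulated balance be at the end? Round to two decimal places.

This is an ordinary annuity: 5 deposits of €61,340.00 at the end of each year.
Periodic rate r = 0.078 per year.
FV = PMT × [((1+r)^n − 1)/r] = 61,340 × [(1+r)^5 − 1] / r = €358,424.94

€358,424.94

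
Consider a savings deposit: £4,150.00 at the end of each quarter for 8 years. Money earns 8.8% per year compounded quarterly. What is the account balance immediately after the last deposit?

£189,853.35

This is an ordinary annuity: 32 deposits of £4,150.00 at the end of each quarter.
Periodic rate r = 0.088/4 per quarter; n is counted in quarters.
FV = PMT × [((1+r)^n − 1)/r] = 4,150 × [(1+r)^32 − 1] / r = £189,853.35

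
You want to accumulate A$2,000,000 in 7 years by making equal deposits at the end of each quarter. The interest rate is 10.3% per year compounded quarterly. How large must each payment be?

A$49,623.94

Level ordinary annuity; solve FV = PMT × [((1+r)^n − 1)/r] for PMT.
Periodic rate r = 0.103/4 per quarter; n is counted in quarters.
With n = 28: PMT = 2,000,000 / ([((1+r)^n − 1)/r]) = A$49,623.94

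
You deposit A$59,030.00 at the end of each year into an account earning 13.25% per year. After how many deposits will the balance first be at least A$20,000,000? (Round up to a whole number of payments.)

Periodic rate r = 0.1325 per year.
Ordinary annuity FV: 20,000,000 = 59,030 × [((1+r)^n − 1)/r].
(1+r)^n = 1 + 20,000,000 × r / 59,030, so n = ln(1 + 20,000,000·r/59,030) / ln(1+r) = 30.75.
Round up to a whole number of payments: n = 31.

31 payments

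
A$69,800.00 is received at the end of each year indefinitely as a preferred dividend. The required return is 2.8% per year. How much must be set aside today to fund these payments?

A$2,492,857.14

Periodic rate r = 0.028 per year.
Level perpetuity: PV = PMT / r = 69,800 / (0.028) = A$2,492,857.14.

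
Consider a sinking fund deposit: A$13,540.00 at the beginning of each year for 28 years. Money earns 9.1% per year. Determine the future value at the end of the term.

This is an annuity due: 28 deposits of A$13,540.00 at the beginning of each year.
Periodic rate r = 0.091 per year.
FV = PMT × [((1+r)^n − 1)/r] × (1+r) = 13,540 × [(1+r)^28 − 1] / r × (1+r) = A$1,697,592.11

A$1,697,592.11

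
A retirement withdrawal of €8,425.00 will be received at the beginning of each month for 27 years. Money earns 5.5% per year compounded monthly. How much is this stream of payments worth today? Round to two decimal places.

This is an annuity due: 324 payments of €8,425.00 at the beginning of each month.
Periodic rate r = 0.055/12 per month; n is counted in months.
PV = PMT × [(1 − (1+r)^−n)/r] × (1+r) = 8,425 × [1 − (1+r)^−324] / r × (1+r) = €1,426,924.58

€1,426,924.58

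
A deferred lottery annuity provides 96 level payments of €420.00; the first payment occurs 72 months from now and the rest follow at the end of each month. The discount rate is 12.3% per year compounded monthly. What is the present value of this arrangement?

Ordinary annuity of 96 payments, first payment at period 72.
Periodic rate r = 0.123/12 per month; n is counted in months.
The ordinary-annuity PV formula values the stream one period before the first payment (period 71); discount that back 71 periods:
PV₀ = 420 × [1 − (1+r)^−96] / r × (1+r)^−71 = €12,401.57

€12,401.57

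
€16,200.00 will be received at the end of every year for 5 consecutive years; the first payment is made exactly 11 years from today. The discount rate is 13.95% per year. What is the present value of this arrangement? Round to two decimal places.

Ordinary annuity of 5 payments, first payment at period 11.
Periodic rate r = 0.1395 per year.
The ordinary-annuity PV formula values the stream one period before the first payment (period 10); discount that back 10 periods:
PV₀ = 16,200 × [1 − (1+r)^−5] / r × (1+r)^−10 = €15,086.13

€15,086.13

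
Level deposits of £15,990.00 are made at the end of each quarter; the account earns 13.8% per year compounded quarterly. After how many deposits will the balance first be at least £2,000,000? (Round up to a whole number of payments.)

Periodic rate r = 0.138/4 per quarter; n is counted in quarters.
Ordinary annuity FV: 2,000,000 = 15,990 × [((1+r)^n − 1)/r].
(1+r)^n = 1 + 2,000,000 × r / 15,990, so n = ln(1 + 2,000,000·r/15,990) / ln(1+r) = 49.25.
Round up to a whole number of payments: n = 50.

50 payments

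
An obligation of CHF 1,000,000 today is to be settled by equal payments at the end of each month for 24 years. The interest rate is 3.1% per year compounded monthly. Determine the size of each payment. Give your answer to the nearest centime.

Level ordinary annuity; solve PV = PMT × [(1 − (1+r)^−n)/r] for PMT.
Periodic rate r = 0.031/12 per month; n is counted in months.
With n = 288: PMT = 1,000,000 / ([(1 − (1+r)^−n)/r]) = CHF 4,926.88

CHF 4,926.88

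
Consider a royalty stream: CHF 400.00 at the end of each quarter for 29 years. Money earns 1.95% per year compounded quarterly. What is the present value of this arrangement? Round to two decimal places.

This is an ordinary annuity: 116 payments of CHF 400.00 at the end of each quarter.
Periodic rate r = 0.0195/4 per quarter; n is counted in quarters.
PV = PMT × [(1 − (1+r)^−n)/r] = 400 × [1 − (1+r)^−116] / r = CHF 35,375.83

CHF 35,375.83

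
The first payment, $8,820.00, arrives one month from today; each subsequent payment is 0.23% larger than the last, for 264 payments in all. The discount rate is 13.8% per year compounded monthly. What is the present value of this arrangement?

Periodic rate r = 0.138/12 per month; n is counted in months.
Growing ordinary annuity: PV = PMT₁ × [1 − ((1+g)/(1+r))^n] / (r − g) = 8,820 × [1 − ((1+0.0023)/(1+r))^264] / (r − 0.0023) = $872,777.02.

$872,777.02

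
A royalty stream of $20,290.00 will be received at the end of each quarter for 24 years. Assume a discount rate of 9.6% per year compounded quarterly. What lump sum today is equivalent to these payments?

This is an ordinary annuity: 96 payments of $20,290.00 at the end of each quarter.
Periodic rate r = 0.096/4 per quarter; n is counted in quarters.
PV = PMT × [(1 − (1+r)^−n)/r] = 20,290 × [1 − (1+r)^−96] / r = $758,665.57

$758,665.57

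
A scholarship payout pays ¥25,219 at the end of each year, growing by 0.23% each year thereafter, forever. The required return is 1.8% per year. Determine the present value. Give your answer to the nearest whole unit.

¥1,606,306

Periodic rate r = 0.018 per year.
Growing perpetuity (Gordon): PV = PMT₁ / (r − g) = 25,219 / (r − 0.0023) = ¥1,606,306.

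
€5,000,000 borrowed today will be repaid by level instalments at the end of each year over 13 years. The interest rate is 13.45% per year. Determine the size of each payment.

Level ordinary annuity; solve PV = PMT × [(1 − (1+r)^−n)/r] for PMT.
Periodic rate r = 0.1345 per year.
With n = 13: PMT = 5,000,000 / ([(1 − (1+r)^−n)/r]) = €834,246.96

€834,246.96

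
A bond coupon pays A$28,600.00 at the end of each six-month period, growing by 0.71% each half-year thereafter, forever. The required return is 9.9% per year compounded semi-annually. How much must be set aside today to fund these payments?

A$674,528.30

Periodic rate r = 0.099/2 per half-year.
Growing perpetuity (Gordon): PV = PMT₁ / (r − g) = 28,600 / (r − 0.0071) = A$674,528.30.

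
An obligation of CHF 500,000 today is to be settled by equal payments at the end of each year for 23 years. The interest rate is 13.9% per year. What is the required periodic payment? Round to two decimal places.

Level ordinary annuity; solve PV = PMT × [(1 − (1+r)^−n)/r] for PMT.
Periodic rate r = 0.139 per year.
With n = 23: PMT = 500,000 / ([(1 − (1+r)^−n)/r]) = CHF 73,166.63

CHF 73,166.63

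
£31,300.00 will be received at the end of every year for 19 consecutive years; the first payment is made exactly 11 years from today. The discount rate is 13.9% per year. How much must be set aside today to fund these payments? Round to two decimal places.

Ordinary annuity of 19 payments, first payment at period 11.
Periodic rate r = 0.139 per year.
The ordinary-annuity PV formula values the stream one period before the first payment (period 10); discount that back 10 periods:
PV₀ = 31,300 × [1 − (1+r)^−19] / r × (1+r)^−10 = £56,108.04

£56,108.04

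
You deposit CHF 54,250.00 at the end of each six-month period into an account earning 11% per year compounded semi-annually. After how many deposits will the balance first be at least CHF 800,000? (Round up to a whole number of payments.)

Periodic rate r = 0.11/2 per half-year; n is counted in half-years.
Ordinary annuity FV: 800,000 = 54,250 × [((1+r)^n − 1)/r].
(1+r)^n = 1 + 800,000 × r / 54,250, so n = ln(1 + 800,000·r/54,250) / ln(1+r) = 11.09.
Round up to a whole number of payments: n = 12.

12 payments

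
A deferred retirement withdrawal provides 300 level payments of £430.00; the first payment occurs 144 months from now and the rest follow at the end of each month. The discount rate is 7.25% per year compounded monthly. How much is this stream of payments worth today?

£25,139.85

Ordinary annuity of 300 payments, first payment at period 144.
Periodic rate r = 0.0725/12 per month; n is counted in months.
The ordinary-annuity PV formula values the stream one period before the first payment (period 143); discount that back 143 periods:
PV₀ = 430 × [1 − (1+r)^−300] / r × (1+r)^−143 = £25,139.85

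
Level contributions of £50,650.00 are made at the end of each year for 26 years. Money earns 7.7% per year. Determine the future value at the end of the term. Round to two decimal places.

£3,868,025.01

This is an ordinary annuity: 26 deposits of £50,650.00 at the end of each year.
Periodic rate r = 0.077 per year.
FV = PMT × [((1+r)^n − 1)/r] = 50,650 × [(1+r)^26 − 1] / r = £3,868,025.01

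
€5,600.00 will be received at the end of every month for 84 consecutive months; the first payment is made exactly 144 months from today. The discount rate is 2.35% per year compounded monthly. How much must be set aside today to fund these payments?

€327,599.79

Ordinary annuity of 84 payments, first payment at period 144.
Periodic rate r = 0.0235/12 per month; n is counted in months.
The ordinary-annuity PV formula values the stream one period before the first payment (period 143); discount that back 143 periods:
PV₀ = 5,600 × [1 − (1+r)^−84] / r × (1+r)^−143 = €327,599.79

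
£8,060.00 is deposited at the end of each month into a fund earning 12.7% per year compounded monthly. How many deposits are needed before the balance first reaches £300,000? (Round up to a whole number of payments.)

Periodic rate r = 0.127/12 per month; n is counted in months.
Ordinary annuity FV: 300,000 = 8,060 × [((1+r)^n − 1)/r].
(1+r)^n = 1 + 300,000 × r / 8,060, so n = ln(1 + 300,000·r/8,060) / ln(1+r) = 31.55.
Round up to a whole number of payments: n = 32.

32 payments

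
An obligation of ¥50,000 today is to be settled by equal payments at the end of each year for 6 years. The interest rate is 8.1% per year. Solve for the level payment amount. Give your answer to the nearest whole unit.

¥10,849

Level ordinary annuity; solve PV = PMT × [(1 − (1+r)^−n)/r] for PMT.
Periodic rate r = 0.081 per year.
With n = 6: PMT = 50,000 / ([(1 − (1+r)^−n)/r]) = ¥10,849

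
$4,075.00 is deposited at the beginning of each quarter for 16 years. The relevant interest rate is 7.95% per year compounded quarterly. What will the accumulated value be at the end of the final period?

$527,731.48

This is an annuity due: 64 deposits of $4,075.00 at the beginning of each quarter.
Periodic rate r = 0.0795/4 per quarter; n is counted in quarters.
FV = PMT × [((1+r)^n − 1)/r] × (1+r) = 4,075 × [(1+r)^64 − 1] / r × (1+r) = $527,731.48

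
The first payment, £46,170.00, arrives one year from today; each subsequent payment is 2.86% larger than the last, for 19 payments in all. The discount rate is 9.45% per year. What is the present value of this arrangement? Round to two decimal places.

Periodic rate r = 0.0945 per year.
Growing ordinary annuity: PV = PMT₁ × [1 − ((1+g)/(1+r))^n] / (r − g) = 46,170 × [1 − ((1+0.0286)/(1+r))^19] / (r − 0.0286) = £485,299.66.

£485,299.66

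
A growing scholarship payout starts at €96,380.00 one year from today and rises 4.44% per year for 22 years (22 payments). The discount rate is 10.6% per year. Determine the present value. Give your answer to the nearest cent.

€1,121,140.23

Periodic rate r = 0.106 per year.
Growing ordinary annuity: PV = PMT₁ × [1 − ((1+g)/(1+r))^n] / (r − g) = 96,380 × [1 − ((1+0.0444)/(1+r))^22] / (r − 0.0444) = €1,121,140.23.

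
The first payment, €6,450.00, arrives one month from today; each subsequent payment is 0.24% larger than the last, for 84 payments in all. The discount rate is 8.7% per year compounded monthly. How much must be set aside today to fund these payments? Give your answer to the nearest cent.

€443,280.72

Periodic rate r = 0.087/12 per month; n is counted in months.
Growing ordinary annuity: PV = PMT₁ × [1 − ((1+g)/(1+r))^n] / (r − g) = 6,450 × [1 − ((1+0.0024)/(1+r))^84] / (r − 0.0024) = €443,280.72.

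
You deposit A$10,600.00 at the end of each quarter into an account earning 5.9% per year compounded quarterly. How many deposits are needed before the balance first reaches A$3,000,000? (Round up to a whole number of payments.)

113 payments

Periodic rate r = 0.059/4 per quarter; n is counted in quarters.
Ordinary annuity FV: 3,000,000 = 10,600 × [((1+r)^n − 1)/r].
(1+r)^n = 1 + 3,000,000 × r / 10,600, so n = ln(1 + 3,000,000·r/10,600) / ln(1+r) = 112.26.
Round up to a whole number of payments: n = 113.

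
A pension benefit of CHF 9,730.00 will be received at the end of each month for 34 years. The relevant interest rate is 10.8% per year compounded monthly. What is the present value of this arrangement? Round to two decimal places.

CHF 1,053,168.02

This is an ordinary annuity: 408 payments of CHF 9,730.00 at the end of each month.
Periodic rate r = 0.108/12 per month; n is counted in months.
PV = PMT × [(1 − (1+r)^−n)/r] = 9,730 × [1 − (1+r)^−408] / r = CHF 1,053,168.02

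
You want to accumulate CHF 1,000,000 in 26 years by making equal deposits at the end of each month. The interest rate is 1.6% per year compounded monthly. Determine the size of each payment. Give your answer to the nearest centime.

Level ordinary annuity; solve FV = PMT × [((1+r)^n − 1)/r] for PMT.
Periodic rate r = 0.016/12 per month; n is counted in months.
With n = 312: PMT = 1,000,000 / ([((1+r)^n − 1)/r]) = CHF 2,586.66

CHF 2,586.66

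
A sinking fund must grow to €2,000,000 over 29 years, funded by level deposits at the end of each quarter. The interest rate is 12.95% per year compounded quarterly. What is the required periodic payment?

€1,648.20

Level ordinary annuity; solve FV = PMT × [((1+r)^n − 1)/r] for PMT.
Periodic rate r = 0.1295/4 per quarter; n is counted in quarters.
With n = 116: PMT = 2,000,000 / ([((1+r)^n − 1)/r]) = €1,648.20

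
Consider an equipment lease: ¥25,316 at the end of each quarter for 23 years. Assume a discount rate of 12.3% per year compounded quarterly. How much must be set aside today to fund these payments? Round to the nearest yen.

This is an ordinary annuity: 92 payments of ¥25,316 at the end of each quarter.
Periodic rate r = 0.123/4 per quarter; n is counted in quarters.
PV = PMT × [(1 − (1+r)^−n)/r] = 25,316 × [1 − (1+r)^−92] / r = ¥772,534

¥772,534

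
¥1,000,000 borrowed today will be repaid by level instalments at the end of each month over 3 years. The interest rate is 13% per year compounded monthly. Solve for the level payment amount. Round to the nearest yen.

¥33,694

Level ordinary annuity; solve PV = PMT × [(1 − (1+r)^−n)/r] for PMT.
Periodic rate r = 0.13/12 per month; n is counted in months.
With n = 36: PMT = 1,000,000 / ([(1 − (1+r)^−n)/r]) = ¥33,694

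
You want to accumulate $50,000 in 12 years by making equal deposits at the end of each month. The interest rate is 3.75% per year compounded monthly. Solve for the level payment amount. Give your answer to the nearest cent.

$275.47

Level ordinary annuity; solve FV = PMT × [((1+r)^n − 1)/r] for PMT.
Periodic rate r = 0.0375/12 per month; n is counted in months.
With n = 144: PMT = 50,000 / ([((1+r)^n − 1)/r]) = $275.47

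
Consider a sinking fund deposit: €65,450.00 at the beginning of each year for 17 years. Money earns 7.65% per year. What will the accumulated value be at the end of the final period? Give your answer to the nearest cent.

€2,303,779.93

This is an annuity due: 17 deposits of €65,450.00 at the beginning of each year.
Periodic rate r = 0.0765 per year.
FV = PMT × [((1+r)^n − 1)/r] × (1+r) = 65,450 × [(1+r)^17 − 1] / r × (1+r) = €2,303,779.93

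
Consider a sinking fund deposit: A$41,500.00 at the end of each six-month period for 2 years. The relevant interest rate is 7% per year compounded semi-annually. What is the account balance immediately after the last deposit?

This is an ordinary annuity: 4 deposits of A$41,500.00 at the end of each six-month period.
Periodic rate r = 0.07/2 per half-year; n is counted in half-years.
FV = PMT × [((1+r)^n − 1)/r] = 41,500 × [(1+r)^4 − 1] / r = A$174,920.13

A$174,920.13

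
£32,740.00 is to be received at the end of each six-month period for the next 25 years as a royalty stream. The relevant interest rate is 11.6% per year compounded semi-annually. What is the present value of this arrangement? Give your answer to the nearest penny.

£530,803.13

This is an ordinary annuity: 50 payments of £32,740.00 at the end of each six-month period.
Periodic rate r = 0.116/2 per half-year; n is counted in half-years.
PV = PMT × [(1 − (1+r)^−n)/r] = 32,740 × [1 − (1+r)^−50] / r = £530,803.13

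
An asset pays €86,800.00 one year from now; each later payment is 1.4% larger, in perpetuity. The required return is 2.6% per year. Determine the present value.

€7,233,333.33

Periodic rate r = 0.026 per year.
Growing perpetuity (Gordon): PV = PMT₁ / (r − g) = 86,800 / (r − 0.014) = €7,233,333.33.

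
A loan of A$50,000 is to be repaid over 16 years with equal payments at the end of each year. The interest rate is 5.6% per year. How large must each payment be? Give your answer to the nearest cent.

Level ordinary annuity; solve PV = PMT × [(1 − (1+r)^−n)/r] for PMT.
Periodic rate r = 0.056 per year.
With n = 16: PMT = 50,000 / ([(1 − (1+r)^−n)/r]) = A$4,812.60

A$4,812.60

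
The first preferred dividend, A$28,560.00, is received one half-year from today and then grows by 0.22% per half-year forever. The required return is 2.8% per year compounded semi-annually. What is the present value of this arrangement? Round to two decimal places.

A$2,420,338.98

Periodic rate r = 0.028/2 per half-year.
Growing perpetuity (Gordon): PV = PMT₁ / (r − g) = 28,560 / (r − 0.0022) = A$2,420,338.98.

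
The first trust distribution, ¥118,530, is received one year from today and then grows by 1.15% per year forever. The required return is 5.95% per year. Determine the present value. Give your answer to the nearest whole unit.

Periodic rate r = 0.0595 per year.
Growing perpetuity (Gordon): PV = PMT₁ / (r − g) = 118,530 / (r − 0.0115) = ¥2,469,375.

¥2,469,375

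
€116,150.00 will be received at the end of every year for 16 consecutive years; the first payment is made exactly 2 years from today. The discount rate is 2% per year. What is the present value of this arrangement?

Ordinary annuity of 16 payments, first payment at period 2.
Periodic rate r = 0.02 per year.
The ordinary-annuity PV formula values the stream one period before the first payment (period 1); discount that back 1 periods:
PV₀ = 116,150 × [1 − (1+r)^−16] / r × (1+r)^−1 = €1,546,128.37

€1,546,128.37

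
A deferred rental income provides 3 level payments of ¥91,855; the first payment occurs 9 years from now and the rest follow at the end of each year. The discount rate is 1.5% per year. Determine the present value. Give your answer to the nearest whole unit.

¥237,463

Ordinary annuity of 3 payments, first payment at period 9.
Periodic rate r = 0.015 per year.
The ordinary-annuity PV formula values the stream one period before the first payment (period 8); discount that back 8 periods:
PV₀ = 91,855 × [1 − (1+r)^−3] / r × (1+r)^−8 = ¥237,463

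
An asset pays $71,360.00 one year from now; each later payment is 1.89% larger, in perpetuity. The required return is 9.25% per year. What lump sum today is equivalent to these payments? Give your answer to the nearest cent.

Periodic rate r = 0.0925 per year.
Growing perpetuity (Gordon): PV = PMT₁ / (r − g) = 71,360 / (r − 0.0189) = $969,565.22.

$969,565.22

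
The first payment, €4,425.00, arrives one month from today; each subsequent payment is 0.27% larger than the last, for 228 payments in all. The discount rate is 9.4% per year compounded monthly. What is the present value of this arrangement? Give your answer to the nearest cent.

Periodic rate r = 0.094/12 per month; n is counted in months.
Growing ordinary annuity: PV = PMT₁ × [1 − ((1+g)/(1+r))^n] / (r − g) = 4,425 × [1 − ((1+0.0027)/(1+r))^228] / (r − 0.0027) = €592,935.44.

€592,935.44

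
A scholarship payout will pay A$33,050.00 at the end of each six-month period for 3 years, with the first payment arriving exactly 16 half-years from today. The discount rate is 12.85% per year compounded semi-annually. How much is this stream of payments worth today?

A$63,018.48

Ordinary annuity of 6 payments, first payment at period 16.
Periodic rate r = 0.1285/2 per half-year; n is counted in half-years.
The ordinary-annuity PV formula values the stream one period before the first payment (period 15); discount that back 15 periods:
PV₀ = 33,050 × [1 − (1+r)^−6] / r × (1+r)^−15 = A$63,018.48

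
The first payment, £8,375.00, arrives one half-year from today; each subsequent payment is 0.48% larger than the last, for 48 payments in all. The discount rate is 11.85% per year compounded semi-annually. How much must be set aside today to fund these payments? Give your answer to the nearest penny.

£141,596.15

Periodic rate r = 0.1185/2 per half-year; n is counted in half-years.
Growing ordinary annuity: PV = PMT₁ × [1 − ((1+g)/(1+r))^n] / (r − g) = 8,375 × [1 − ((1+0.0048)/(1+r))^48] / (r − 0.0048) = £141,596.15.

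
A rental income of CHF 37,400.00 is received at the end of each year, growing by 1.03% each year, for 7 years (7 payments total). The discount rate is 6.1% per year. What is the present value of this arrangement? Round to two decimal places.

CHF 214,061.99

Periodic rate r = 0.061 per year.
Growing ordinary annuity: PV = PMT₁ × [1 − ((1+g)/(1+r))^n] / (r − g) = 37,400 × [1 − ((1+0.0103)/(1+r))^7] / (r − 0.0103) = CHF 214,061.99.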